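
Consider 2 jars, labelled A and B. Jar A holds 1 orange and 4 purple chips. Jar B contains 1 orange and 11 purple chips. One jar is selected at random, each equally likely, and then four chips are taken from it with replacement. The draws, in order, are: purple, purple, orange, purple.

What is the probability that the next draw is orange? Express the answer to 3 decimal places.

Under each hypothesis, the probability of the observed sequence is: P(data | jar A) = (4/5)(4/5)(1/5)(4/5) = 0.1024; P(data | jar B) = (11/12)(11/12)(1/12)(11/12) = 0.064188.
Multiplying each by its prior: 1/2 · 0.1024 = 0.0512, 1/2 · 0.064188 = 0.032094; these sum to 0.083294.
Dividing through by the total gives posterior P(jar A | data) = 0.61469, P(jar B | data) = 0.38531.
So P(orange next | data) = Σ P(orange next | H) P(H | data) = (1/5)(0.61469) + (1/12)(0.38531) = 0.15505.

0.155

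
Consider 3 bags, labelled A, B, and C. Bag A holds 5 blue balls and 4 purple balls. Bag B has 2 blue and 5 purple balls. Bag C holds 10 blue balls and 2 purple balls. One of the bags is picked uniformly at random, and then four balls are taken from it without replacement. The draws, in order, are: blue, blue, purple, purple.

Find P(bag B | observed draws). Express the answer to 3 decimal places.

0.335

The likelihood of the observed sequence under each hypothesis: P(data | bag A) = (5/9)(4/8)(4/7)(3/6) = 0.079365; P(data | bag B) = (2/7)(1/6)(5/5)(4/4) = 0.047619; P(data | bag C) = (10/12)(9/11)(2/10)(1/9) = 0.015152.
Multiplying each by its prior: 1/3 · 0.079365 = 0.026455, 1/3 · 0.047619 = 0.015873, 1/3 · 0.015152 = 0.0050505; summing to 0.047379.
Hence P(bag B | data) = (0.015873) / (0.047379) = 0.33503.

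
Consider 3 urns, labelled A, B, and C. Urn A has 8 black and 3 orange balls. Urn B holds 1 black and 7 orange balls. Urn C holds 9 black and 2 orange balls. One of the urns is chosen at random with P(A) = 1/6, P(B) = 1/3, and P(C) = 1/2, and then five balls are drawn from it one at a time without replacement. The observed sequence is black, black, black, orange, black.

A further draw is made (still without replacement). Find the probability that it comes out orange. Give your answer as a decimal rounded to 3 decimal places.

Compute the likelihood of the observed sequence for each case: P(data | urn A) = (8/11)(7/10)(6/9)(3/8)(5/7) = 1/11; P(data | urn B) = (1/8)(0/7) = 0; P(data | urn C) = (9/11)(8/10)(7/9)(2/8)(6/7) = 6/55.
The prior-weighted likelihoods are 1/6 · 1/11 = 1/66, 1/3 · 0 = 0, 1/2 · 6/55 = 3/55; these sum to 23/330.
The posterior is then P(urn A | data) = 5/23, P(urn B | data) = 0, P(urn C | data) = 18/23.
The predictive probability is P(orange next | data) = (1/3)(5/23) + (1/6)(18/23) = 14/69.

0.203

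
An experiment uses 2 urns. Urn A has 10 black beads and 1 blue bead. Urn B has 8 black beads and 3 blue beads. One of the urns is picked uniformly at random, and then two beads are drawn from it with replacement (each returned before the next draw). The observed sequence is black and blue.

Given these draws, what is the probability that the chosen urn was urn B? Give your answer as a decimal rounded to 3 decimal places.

0.706

The likelihood of the observed sequence under each hypothesis: P(data | urn A) = (10/11)(1/11) = 10/121; P(data | urn B) = (8/11)(3/11) = 24/121.
Multiplying each by its prior: 1/2 · 10/121 = 5/121, 1/2 · 24/121 = 12/121; these sum to 17/121.
Therefore the posterior P(urn B | data) = (12/121) / (17/121) = 12/17.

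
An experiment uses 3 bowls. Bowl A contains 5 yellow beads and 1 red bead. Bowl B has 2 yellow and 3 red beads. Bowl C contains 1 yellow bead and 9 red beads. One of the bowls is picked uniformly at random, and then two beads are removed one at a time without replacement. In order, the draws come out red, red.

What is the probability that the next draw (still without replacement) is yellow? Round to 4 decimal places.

0.2727

Under each hypothesis, the probability of the observed sequence is: P(data | bowl A) = (1/6)(0/5) = 0; P(data | bowl B) = (3/5)(2/4) = 3/10; P(data | bowl C) = (9/10)(8/9) = 4/5.
The prior-weighted likelihoods are 1/3 · 0 = 0, 1/3 · 3/10 = 1/10, 1/3 · 4/5 = 4/15; summing to 11/30.
Normalising, the posterior is P(bowl A | data) = 0, P(bowl B | data) = 3/11, P(bowl C | data) = 8/11.
Averaging over the posterior, P(yellow next | data) = (2/3)(3/11) + (1/8)(8/11) = 3/11.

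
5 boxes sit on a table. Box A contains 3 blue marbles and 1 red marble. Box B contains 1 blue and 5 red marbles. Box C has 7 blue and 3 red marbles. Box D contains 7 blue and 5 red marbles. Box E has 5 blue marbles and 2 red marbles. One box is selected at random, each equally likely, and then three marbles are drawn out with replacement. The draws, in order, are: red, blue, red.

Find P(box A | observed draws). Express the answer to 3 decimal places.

0.122

The likelihood of the observed sequence under each hypothesis: P(data | box A) = (1/4)(3/4)(1/4) = 0.046875; P(data | box B) = (5/6)(1/6)(5/6) = 0.11574; P(data | box C) = (3/10)(7/10)(3/10) = 0.063; P(data | box D) = (5/12)(7/12)(5/12) = 0.10127; P(data | box E) = (2/7)(5/7)(2/7) = 0.058309.
Multiplying each by its prior: 1/5 · 0.046875 = 0.009375, 1/5 · 0.11574 = 0.023148, 1/5 · 0.063 = 0.0126, 1/5 · 0.10127 = 0.020255, 1/5 · 0.058309 = 0.011662; these sum to 0.07704.
By Bayes' rule, P(box A | data) = (0.009375) / (0.07704) = 0.12169.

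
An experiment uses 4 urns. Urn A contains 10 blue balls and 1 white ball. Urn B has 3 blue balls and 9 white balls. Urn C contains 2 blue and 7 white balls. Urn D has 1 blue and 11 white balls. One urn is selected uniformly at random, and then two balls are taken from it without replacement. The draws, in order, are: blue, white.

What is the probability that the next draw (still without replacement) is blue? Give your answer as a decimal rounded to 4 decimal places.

Under each hypothesis, the probability of the observed sequence is: P(data | urn A) = (10/11)(1/10) = 0.090909; P(data | urn B) = (3/12)(9/11) = 0.20455; P(data | urn C) = (2/9)(7/8) = 0.19444; P(data | urn D) = (1/12)(11/11) = 0.083333.
The prior-weighted likelihoods are 1/4 · 0.090909 = 0.022727, 1/4 · 0.20455 = 0.051136, 1/4 · 0.19444 = 0.048611, 1/4 · 0.083333 = 0.020833; summing to 0.14331.
Normalising, the posterior is P(urn A | data) = 0.15859, P(urn B | data) = 0.35683, P(urn C | data) = 0.33921, P(urn D | data) = 0.14537.
The predictive probability is P(blue next | data) = (1)(0.15859) + (1/5)(0.35683) + (1/7)(0.33921) + (0)(0.14537) = 0.27841.

0.2784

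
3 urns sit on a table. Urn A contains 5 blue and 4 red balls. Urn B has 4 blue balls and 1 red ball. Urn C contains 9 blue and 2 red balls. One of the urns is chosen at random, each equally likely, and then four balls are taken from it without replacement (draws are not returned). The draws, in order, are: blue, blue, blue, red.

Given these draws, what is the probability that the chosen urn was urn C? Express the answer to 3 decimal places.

For each hypothesis, P(data | H) works out to: P(data | urn A) = (5/9)(4/8)(3/7)(4/6) = 0.079365; P(data | urn B) = (4/5)(3/4)(2/3)(1/2) = 0.2; P(data | urn C) = (9/11)(8/10)(7/9)(2/8) = 0.12727.
The prior-weighted likelihoods are 1/3 · 0.079365 = 0.026455, 1/3 · 0.2 = 0.066667, 1/3 · 0.12727 = 0.042424; with total 0.13555.
Hence P(urn C | data) = (0.042424) / (0.13555) = 0.31299.

0.313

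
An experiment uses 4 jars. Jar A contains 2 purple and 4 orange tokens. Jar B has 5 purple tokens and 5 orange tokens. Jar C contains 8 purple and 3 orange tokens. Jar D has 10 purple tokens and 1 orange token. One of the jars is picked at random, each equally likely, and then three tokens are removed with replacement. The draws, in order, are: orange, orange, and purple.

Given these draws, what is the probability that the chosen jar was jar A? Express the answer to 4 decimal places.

Under each hypothesis, the probability of the observed sequence is: P(data | jar A) = (4/6)(4/6)(2/6) = 0.14815; P(data | jar B) = (5/10)(5/10)(5/10) = 0.125; P(data | jar C) = (3/11)(3/11)(8/11) = 0.054095; P(data | jar D) = (1/11)(1/11)(10/11) = 0.0075131.
Multiplying each by its prior: 1/4 · 0.14815 = 0.037037, 1/4 · 0.125 = 0.03125, 1/4 · 0.054095 = 0.013524, 1/4 · 0.0075131 = 0.0018783; with total 0.083689.
So P(jar A | data) = (0.037037) / (0.083689) = 0.44256.

0.4426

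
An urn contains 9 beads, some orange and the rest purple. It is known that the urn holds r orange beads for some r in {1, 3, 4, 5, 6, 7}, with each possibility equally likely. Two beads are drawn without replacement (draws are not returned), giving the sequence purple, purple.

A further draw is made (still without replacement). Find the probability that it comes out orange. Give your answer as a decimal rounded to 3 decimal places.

0.381

For each hypothesis, P(data | H) works out to: P(data | r = 1) = (8/9)(7/8) = 7/9; P(data | r = 3) = (6/9)(5/8) = 5/12; P(data | r = 4) = (5/9)(4/8) = 5/18; P(data | r = 5) = (4/9)(3/8) = 1/6; P(data | r = 6) = (3/9)(2/8) = 1/12; P(data | r = 7) = (2/9)(1/8) = 1/36.
Weighting by the prior gives 1/6 · 7/9 = 7/54, 1/6 · 5/12 = 5/72, 1/6 · 5/18 = 5/108, 1/6 · 1/6 = 1/36, 1/6 · 1/12 = 1/72, 1/6 · 1/36 = 1/216; these sum to 7/24.
The posterior is then P(r = 1 | data) = 4/9, P(r = 3 | data) = 5/21, P(r = 4 | data) = 10/63, P(r = 5 | data) = 2/21, P(r = 6 | data) = 1/21, P(r = 7 | data) = 1/63.
So P(orange next | data) = Σ P(orange next | H) P(H | data) = (1/7)(4/9) + (3/7)(5/21) + (4/7)(10/63) + (5/7)(2/21) + (6/7)(1/21) + (1)(1/63) = 8/21.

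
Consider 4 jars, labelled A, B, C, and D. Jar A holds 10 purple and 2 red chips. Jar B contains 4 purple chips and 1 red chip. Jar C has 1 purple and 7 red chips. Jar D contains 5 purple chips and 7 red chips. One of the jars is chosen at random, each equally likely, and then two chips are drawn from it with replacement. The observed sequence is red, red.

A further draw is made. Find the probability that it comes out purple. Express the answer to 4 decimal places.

Under each hypothesis, the probability of the observed sequence is: P(data | jar A) = (2/12)(2/12) = 0.027778; P(data | jar B) = (1/5)(1/5) = 0.04; P(data | jar C) = (7/8)(7/8) = 0.76562; P(data | jar D) = (7/12)(7/12) = 0.34028.
Weighting by the prior gives 1/4 · 0.027778 = 0.0069444, 1/4 · 0.04 = 0.01, 1/4 · 0.76562 = 0.19141, 1/4 · 0.34028 = 0.085069; these sum to 0.29342.
Normalising, the posterior is P(jar A | data) = 0.023667, P(jar B | data) = 0.034081, P(jar C | data) = 0.65233, P(jar D | data) = 0.28992.
Averaging over the posterior, P(purple next | data) = (5/6)(0.023667) + (4/5)(0.034081) + (1/8)(0.65233) + (5/12)(0.28992) = 0.24933.

0.2493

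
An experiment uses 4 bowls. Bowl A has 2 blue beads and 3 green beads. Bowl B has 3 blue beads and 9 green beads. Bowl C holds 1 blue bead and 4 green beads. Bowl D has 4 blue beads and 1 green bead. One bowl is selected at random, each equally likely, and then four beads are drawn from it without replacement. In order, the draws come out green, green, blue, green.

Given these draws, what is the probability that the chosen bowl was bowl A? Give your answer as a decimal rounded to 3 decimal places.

0.234

Compute the likelihood of the observed sequence for each case: P(data | bowl A) = (3/5)(2/4)(2/3)(1/2) = 1/10; P(data | bowl B) = (9/12)(8/11)(3/10)(7/9) = 7/55; P(data | bowl C) = (4/5)(3/4)(1/3)(2/2) = 1/5; P(data | bowl D) = (1/5)(0/4) = 0.
Multiplying each by its prior: 1/4 · 1/10 = 1/40, 1/4 · 7/55 = 7/220, 1/4 · 1/5 = 1/20, 1/4 · 0 = 0; summing to 47/440.
Therefore the posterior P(bowl A | data) = (1/40) / (47/440) = 11/47.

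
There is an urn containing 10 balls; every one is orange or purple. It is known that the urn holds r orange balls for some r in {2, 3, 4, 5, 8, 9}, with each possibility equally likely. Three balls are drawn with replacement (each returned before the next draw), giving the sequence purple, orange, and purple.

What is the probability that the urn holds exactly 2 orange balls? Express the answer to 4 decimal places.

0.2188

For each hypothesis, P(data | H) works out to: P(data | r = 2) = (8/10)(2/10)(8/10) = 0.128; P(data | r = 3) = (7/10)(3/10)(7/10) = 0.147; P(data | r = 4) = (6/10)(4/10)(6/10) = 0.144; P(data | r = 5) = (5/10)(5/10)(5/10) = 0.125; P(data | r = 8) = (2/10)(8/10)(2/10) = 0.032; P(data | r = 9) = (1/10)(9/10)(1/10) = 0.009.
Weighting by the prior gives 1/6 · 0.128 = 0.021333, 1/6 · 0.147 = 0.0245, 1/6 · 0.144 = 0.024, 1/6 · 0.125 = 0.020833, 1/6 · 0.032 = 0.0053333, 1/6 · 0.009 = 0.0015; with total 0.0975.
Hence P(r = 2 | data) = (0.021333) / (0.0975) = 0.2188.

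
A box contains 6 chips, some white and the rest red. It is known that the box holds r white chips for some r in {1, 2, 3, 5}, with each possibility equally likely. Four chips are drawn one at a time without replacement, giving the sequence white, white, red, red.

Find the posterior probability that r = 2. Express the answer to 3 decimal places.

0.400

The likelihood of the observed sequence under each hypothesis: P(data | r = 1) = (1/6)(0/5) = 0; P(data | r = 2) = (2/6)(1/5)(4/4)(3/3) = 1/15; P(data | r = 3) = (3/6)(2/5)(3/4)(2/3) = 1/10; P(data | r = 5) = (5/6)(4/5)(1/4)(0/3) = 0.
Weighting by the prior gives 1/4 · 0 = 0, 1/4 · 1/15 = 1/60, 1/4 · 1/10 = 1/40, 1/4 · 0 = 0; with total 1/24.
So P(r = 2 | data) = (1/60) / (1/24) = 2/5.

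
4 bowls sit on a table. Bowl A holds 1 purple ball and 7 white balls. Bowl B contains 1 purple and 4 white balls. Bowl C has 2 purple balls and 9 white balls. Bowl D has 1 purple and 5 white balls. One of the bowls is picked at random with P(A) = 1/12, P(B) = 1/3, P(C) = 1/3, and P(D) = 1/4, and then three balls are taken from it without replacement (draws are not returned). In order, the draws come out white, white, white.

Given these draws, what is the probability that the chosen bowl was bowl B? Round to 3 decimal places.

0.278

For each hypothesis, P(data | H) works out to: P(data | bowl A) = (7/8)(6/7)(5/6) = 5/8; P(data | bowl B) = (4/5)(3/4)(2/3) = 2/5; P(data | bowl C) = (9/11)(8/10)(7/9) = 28/55; P(data | bowl D) = (5/6)(4/5)(3/4) = 1/2.
Weighting by the prior gives 1/12 · 5/8 = 5/96, 1/3 · 2/5 = 2/15, 1/3 · 28/55 = 28/165, 1/4 · 1/2 = 1/8; with total 169/352.
So P(bowl B | data) = (2/15) / (169/352) = 704/2535.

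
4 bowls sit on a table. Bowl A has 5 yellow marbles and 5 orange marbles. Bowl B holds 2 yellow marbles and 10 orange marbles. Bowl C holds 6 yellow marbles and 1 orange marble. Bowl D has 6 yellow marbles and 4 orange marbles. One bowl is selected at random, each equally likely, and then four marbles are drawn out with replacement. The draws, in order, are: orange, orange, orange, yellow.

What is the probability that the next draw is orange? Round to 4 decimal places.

Compute the likelihood of the observed sequence for each case: P(data | bowl A) = (5/10)(5/10)(5/10)(5/10) = 0.0625; P(data | bowl B) = (10/12)(10/12)(10/12)(2/12) = 0.096451; P(data | bowl C) = (1/7)(1/7)(1/7)(6/7) = 0.002499; P(data | bowl D) = (4/10)(4/10)(4/10)(6/10) = 0.0384.
Multiplying each by its prior: 1/4 · 0.0625 = 0.015625, 1/4 · 0.096451 = 0.024113, 1/4 · 0.002499 = 0.00062474, 1/4 · 0.0384 = 0.0096; with total 0.049962.
Dividing through by the total gives posterior P(bowl A | data) = 0.31274, P(bowl B | data) = 0.48262, P(bowl C | data) = 0.012504, P(bowl D | data) = 0.19214.
So P(orange next | data) = Σ P(orange next | H) P(H | data) = (1/2)(0.31274) + (5/6)(0.48262) + (1/7)(0.012504) + (2/5)(0.19214) = 0.63719.

0.6372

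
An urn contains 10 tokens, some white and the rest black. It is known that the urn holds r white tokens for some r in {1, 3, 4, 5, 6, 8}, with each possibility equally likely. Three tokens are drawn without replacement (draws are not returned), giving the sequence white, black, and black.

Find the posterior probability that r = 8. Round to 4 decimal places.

The likelihood of the observed sequence under each hypothesis: P(data | r = 1) = (1/10)(9/9)(8/8) = 0.1; P(data | r = 3) = (3/10)(7/9)(6/8) = 0.175; P(data | r = 4) = (4/10)(6/9)(5/8) = 0.16667; P(data | r = 5) = (5/10)(5/9)(4/8) = 0.13889; P(data | r = 6) = (6/10)(4/9)(3/8) = 0.1; P(data | r = 8) = (8/10)(2/9)(1/8) = 0.022222.
Multiplying each by its prior: 1/6 · 0.1 = 0.016667, 1/6 · 0.175 = 0.029167, 1/6 · 0.16667 = 0.027778, 1/6 · 0.13889 = 0.023148, 1/6 · 0.1 = 0.016667, 1/6 · 0.022222 = 0.0037037; these sum to 0.11713.
By Bayes' rule, P(r = 8 | data) = (0.0037037) / (0.11713) = 0.031621.

0.0316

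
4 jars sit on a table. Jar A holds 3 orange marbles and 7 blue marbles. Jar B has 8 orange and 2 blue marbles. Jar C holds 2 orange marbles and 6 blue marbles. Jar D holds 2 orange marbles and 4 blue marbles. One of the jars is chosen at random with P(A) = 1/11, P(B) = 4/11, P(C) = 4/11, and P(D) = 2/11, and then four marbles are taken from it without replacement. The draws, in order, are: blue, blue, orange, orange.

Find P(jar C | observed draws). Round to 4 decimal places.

For each hypothesis, P(data | H) works out to: P(data | jar A) = (7/10)(6/9)(3/8)(2/7) = 0.05; P(data | jar B) = (2/10)(1/9)(8/8)(7/7) = 0.022222; P(data | jar C) = (6/8)(5/7)(2/6)(1/5) = 0.035714; P(data | jar D) = (4/6)(3/5)(2/4)(1/3) = 0.066667.
The prior-weighted likelihoods are 1/11 · 0.05 = 0.0045455, 4/11 · 0.022222 = 0.0080808, 4/11 · 0.035714 = 0.012987, 2/11 · 0.066667 = 0.012121; these sum to 0.037734.
By Bayes' rule, P(jar C | data) = (0.012987) / (0.037734) = 0.34417.

0.3442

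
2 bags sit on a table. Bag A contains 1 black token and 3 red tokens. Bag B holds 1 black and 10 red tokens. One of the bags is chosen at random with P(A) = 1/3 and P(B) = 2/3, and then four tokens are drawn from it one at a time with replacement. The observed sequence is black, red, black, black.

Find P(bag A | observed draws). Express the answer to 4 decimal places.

0.8956

For each hypothesis, P(data | H) works out to: P(data | bag A) = (1/4)(3/4)(1/4)(1/4) = 0.011719; P(data | bag B) = (1/11)(10/11)(1/11)(1/11) = 0.00068301.
Weighting by the prior gives 1/3 · 0.011719 = 0.0039062, 2/3 · 0.00068301 = 0.00045534; with total 0.0043616.
By Bayes' rule, P(bag A | data) = (0.0039062) / (0.0043616) = 0.8956.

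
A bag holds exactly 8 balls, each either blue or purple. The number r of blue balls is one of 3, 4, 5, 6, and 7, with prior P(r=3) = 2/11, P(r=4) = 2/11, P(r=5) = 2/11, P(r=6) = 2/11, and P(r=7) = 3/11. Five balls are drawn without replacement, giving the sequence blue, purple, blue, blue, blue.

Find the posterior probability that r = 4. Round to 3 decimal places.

Compute the likelihood of the observed sequence for each case: P(data | r = 3) = (3/8)(5/7)(2/6)(1/5)(0/4) = 0; P(data | r = 4) = (4/8)(4/7)(3/6)(2/5)(1/4) = 1/70; P(data | r = 5) = (5/8)(3/7)(4/6)(3/5)(2/4) = 3/56; P(data | r = 6) = (6/8)(2/7)(5/6)(4/5)(3/4) = 3/28; P(data | r = 7) = (7/8)(1/7)(6/6)(5/5)(4/4) = 1/8.
The prior-weighted likelihoods are 2/11 · 0 = 0, 2/11 · 1/70 = 1/385, 2/11 · 3/56 = 3/308, 2/11 · 3/28 = 3/154, 3/11 · 1/8 = 3/88; with total 29/440.
By Bayes' rule, P(r = 4 | data) = (1/385) / (29/440) = 8/203.

0.039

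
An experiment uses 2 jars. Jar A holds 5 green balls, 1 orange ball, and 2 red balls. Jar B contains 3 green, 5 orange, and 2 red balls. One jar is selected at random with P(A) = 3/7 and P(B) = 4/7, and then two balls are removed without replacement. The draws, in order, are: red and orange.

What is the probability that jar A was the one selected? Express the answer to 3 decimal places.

0.194

Compute the likelihood of the observed sequence for each case: P(data | jar A) = (2/8)(1/7) = 0.035714; P(data | jar B) = (2/10)(5/9) = 0.11111.
The prior-weighted likelihoods are 3/7 · 0.035714 = 0.015306, 4/7 · 0.11111 = 0.063492; these sum to 0.078798.
Therefore the posterior P(jar A | data) = (0.015306) / (0.078798) = 0.19424.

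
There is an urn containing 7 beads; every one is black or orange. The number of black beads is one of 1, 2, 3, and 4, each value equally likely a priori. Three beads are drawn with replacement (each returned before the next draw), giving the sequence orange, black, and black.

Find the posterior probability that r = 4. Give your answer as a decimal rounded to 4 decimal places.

0.4364

The likelihood of the observed sequence under each hypothesis: P(data | r = 1) = (6/7)(1/7)(1/7) = 6/343; P(data | r = 2) = (5/7)(2/7)(2/7) = 20/343; P(data | r = 3) = (4/7)(3/7)(3/7) = 36/343; P(data | r = 4) = (3/7)(4/7)(4/7) = 48/343.
The prior-weighted likelihoods are 1/4 · 6/343 = 3/686, 1/4 · 20/343 = 5/343, 1/4 · 36/343 = 9/343, 1/4 · 48/343 = 12/343; with total 55/686.
By Bayes' rule, P(r = 4 | data) = (12/343) / (55/686) = 24/55.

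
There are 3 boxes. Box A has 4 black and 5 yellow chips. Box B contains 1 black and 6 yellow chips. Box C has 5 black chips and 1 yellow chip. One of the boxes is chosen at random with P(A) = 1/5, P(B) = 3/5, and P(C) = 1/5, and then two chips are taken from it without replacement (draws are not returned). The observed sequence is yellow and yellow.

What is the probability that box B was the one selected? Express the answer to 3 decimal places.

0.885

The likelihood of the observed sequence under each hypothesis: P(data | box A) = (5/9)(4/8) = 5/18; P(data | box B) = (6/7)(5/6) = 5/7; P(data | box C) = (1/6)(0/5) = 0.
Weighting by the prior gives 1/5 · 5/18 = 1/18, 3/5 · 5/7 = 3/7, 1/5 · 0 = 0; summing to 61/126.
By Bayes' rule, P(box B | data) = (3/7) / (61/126) = 54/61.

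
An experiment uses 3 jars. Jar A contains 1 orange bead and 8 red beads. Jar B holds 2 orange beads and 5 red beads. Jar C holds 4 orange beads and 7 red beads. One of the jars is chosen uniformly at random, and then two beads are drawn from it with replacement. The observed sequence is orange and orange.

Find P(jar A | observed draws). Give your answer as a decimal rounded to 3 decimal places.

0.055

Compute the likelihood of the observed sequence for each case: P(data | jar A) = (1/9)(1/9) = 0.012346; P(data | jar B) = (2/7)(2/7) = 0.081633; P(data | jar C) = (4/11)(4/11) = 0.13223.
Weighting by the prior gives 1/3 · 0.012346 = 0.0041152, 1/3 · 0.081633 = 0.027211, 1/3 · 0.13223 = 0.044077; these sum to 0.075403.
Hence P(jar A | data) = (0.0041152) / (0.075403) = 0.054576.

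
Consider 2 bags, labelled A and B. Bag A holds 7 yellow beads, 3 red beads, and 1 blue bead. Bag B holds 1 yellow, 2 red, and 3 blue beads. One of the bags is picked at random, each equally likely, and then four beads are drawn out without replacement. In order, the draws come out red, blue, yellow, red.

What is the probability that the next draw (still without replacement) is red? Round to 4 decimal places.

0.0345

The likelihood of the observed sequence under each hypothesis: P(data | bag A) = (3/11)(1/10)(7/9)(2/8) = 0.005303; P(data | bag B) = (2/6)(3/5)(1/4)(1/3) = 0.016667.
The prior-weighted likelihoods are 1/2 · 0.005303 = 0.0026515, 1/2 · 0.016667 = 0.0083333; these sum to 0.010985.
The posterior is then P(bag A | data) = 0.24138, P(bag B | data) = 0.75862.
So P(red next | data) = Σ P(red next | H) P(H | data) = (1/7)(0.24138) + (0)(0.75862) = 0.034483.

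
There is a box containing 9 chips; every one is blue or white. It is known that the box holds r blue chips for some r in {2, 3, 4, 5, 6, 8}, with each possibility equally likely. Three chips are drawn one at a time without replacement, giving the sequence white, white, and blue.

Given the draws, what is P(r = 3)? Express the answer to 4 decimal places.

Compute the likelihood of the observed sequence for each case: P(data | r = 2) = (7/9)(6/8)(2/7) = 1/6; P(data | r = 3) = (6/9)(5/8)(3/7) = 5/28; P(data | r = 4) = (5/9)(4/8)(4/7) = 10/63; P(data | r = 5) = (4/9)(3/8)(5/7) = 5/42; P(data | r = 6) = (3/9)(2/8)(6/7) = 1/14; P(data | r = 8) = (1/9)(0/8) = 0.
Multiplying each by its prior: 1/6 · 1/6 = 1/36, 1/6 · 5/28 = 5/168, 1/6 · 10/63 = 5/189, 1/6 · 5/42 = 5/252, 1/6 · 1/14 = 1/84, 1/6 · 0 = 0; these sum to 25/216.
Hence P(r = 3 | data) = (5/168) / (25/216) = 9/35.

0.2571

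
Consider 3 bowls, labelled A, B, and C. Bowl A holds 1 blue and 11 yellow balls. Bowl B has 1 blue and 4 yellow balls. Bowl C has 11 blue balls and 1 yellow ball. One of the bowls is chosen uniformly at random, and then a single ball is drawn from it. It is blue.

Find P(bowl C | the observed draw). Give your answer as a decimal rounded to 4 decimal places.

The likelihood of this draw under each hypothesis: P(data | bowl A) = (1/12) = 1/12; P(data | bowl B) = (1/5) = 1/5; P(data | bowl C) = (11/12) = 11/12.
Weighting by the prior gives 1/3 · 1/12 = 1/36, 1/3 · 1/5 = 1/15, 1/3 · 11/12 = 11/36; these sum to 2/5.
Therefore the posterior P(bowl C | data) = (11/36) / (2/5) = 55/72.

0.7639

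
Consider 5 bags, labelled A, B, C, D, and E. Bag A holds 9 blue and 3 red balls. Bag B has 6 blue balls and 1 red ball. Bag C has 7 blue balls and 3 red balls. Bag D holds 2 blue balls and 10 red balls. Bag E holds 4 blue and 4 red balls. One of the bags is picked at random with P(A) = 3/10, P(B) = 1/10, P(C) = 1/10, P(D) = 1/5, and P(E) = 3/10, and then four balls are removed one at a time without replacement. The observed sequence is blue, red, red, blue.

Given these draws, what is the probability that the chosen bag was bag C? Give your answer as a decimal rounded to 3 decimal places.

The likelihood of the observed sequence under each hypothesis: P(data | bag A) = (9/12)(3/11)(2/10)(8/9) = 0.036364; P(data | bag B) = (6/7)(1/6)(0/5) = 0; P(data | bag C) = (7/10)(3/9)(2/8)(6/7) = 0.05; P(data | bag D) = (2/12)(10/11)(9/10)(1/9) = 0.015152; P(data | bag E) = (4/8)(4/7)(3/6)(3/5) = 0.085714.
The prior-weighted likelihoods are 3/10 · 0.036364 = 0.010909, 1/10 · 0 = 0, 1/10 · 0.05 = 0.005, 1/5 · 0.015152 = 0.0030303, 3/10 · 0.085714 = 0.025714; with total 0.044654.
Hence P(bag C | data) = (0.005) / (0.044654) = 0.11197.

0.112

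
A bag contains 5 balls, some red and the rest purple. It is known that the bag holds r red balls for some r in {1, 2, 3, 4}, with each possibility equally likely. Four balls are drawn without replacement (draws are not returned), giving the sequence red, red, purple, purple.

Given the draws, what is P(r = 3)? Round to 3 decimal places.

Under each hypothesis, the probability of the observed sequence is: P(data | r = 1) = (1/5)(0/4) = 0; P(data | r = 2) = (2/5)(1/4)(3/3)(2/2) = 1/10; P(data | r = 3) = (3/5)(2/4)(2/3)(1/2) = 1/10; P(data | r = 4) = (4/5)(3/4)(1/3)(0/2) = 0.
Weighting by the prior gives 1/4 · 0 = 0, 1/4 · 1/10 = 1/40, 1/4 · 1/10 = 1/40, 1/4 · 0 = 0; summing to 1/20.
So P(r = 3 | data) = (1/40) / (1/20) = 1/2.

0.500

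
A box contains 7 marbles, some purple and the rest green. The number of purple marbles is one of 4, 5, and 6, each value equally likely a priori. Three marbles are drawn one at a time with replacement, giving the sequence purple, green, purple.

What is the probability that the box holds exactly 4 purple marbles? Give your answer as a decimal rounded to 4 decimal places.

Compute the likelihood of the observed sequence for each case: P(data | r = 4) = (4/7)(3/7)(4/7) = 0.13994; P(data | r = 5) = (5/7)(2/7)(5/7) = 0.14577; P(data | r = 6) = (6/7)(1/7)(6/7) = 0.10496.
Weighting by the prior gives 1/3 · 0.13994 = 0.046647, 1/3 · 0.14577 = 0.048591, 1/3 · 0.10496 = 0.034985; these sum to 0.13022.
Hence P(r = 4 | data) = (0.046647) / (0.13022) = 0.35821.

0.3582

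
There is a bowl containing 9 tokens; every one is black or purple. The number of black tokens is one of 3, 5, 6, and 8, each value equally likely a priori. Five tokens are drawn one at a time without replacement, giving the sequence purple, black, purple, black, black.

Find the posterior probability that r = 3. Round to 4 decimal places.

Compute the likelihood of the observed sequence for each case: P(data | r = 3) = (6/9)(3/8)(5/7)(2/6)(1/5) = 1/84; P(data | r = 5) = (4/9)(5/8)(3/7)(4/6)(3/5) = 1/21; P(data | r = 6) = (3/9)(6/8)(2/7)(5/6)(4/5) = 1/21; P(data | r = 8) = (1/9)(8/8)(0/7) = 0.
Multiplying each by its prior: 1/4 · 1/84 = 1/336, 1/4 · 1/21 = 1/84, 1/4 · 1/21 = 1/84, 1/4 · 0 = 0; with total 3/112.
By Bayes' rule, P(r = 3 | data) = (1/336) / (3/112) = 1/9.

0.1111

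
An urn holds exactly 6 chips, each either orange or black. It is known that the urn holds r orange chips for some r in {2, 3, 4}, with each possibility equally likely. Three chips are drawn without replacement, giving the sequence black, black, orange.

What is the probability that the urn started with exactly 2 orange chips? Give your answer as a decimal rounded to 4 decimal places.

Under each hypothesis, the probability of the observed sequence is: P(data | r = 2) = (4/6)(3/5)(2/4) = 1/5; P(data | r = 3) = (3/6)(2/5)(3/4) = 3/20; P(data | r = 4) = (2/6)(1/5)(4/4) = 1/15.
Multiplying each by its prior: 1/3 · 1/5 = 1/15, 1/3 · 3/20 = 1/20, 1/3 · 1/15 = 1/45; summing to 5/36.
Therefore the posterior P(r = 2 | data) = (1/15) / (5/36) = 12/25.

0.4800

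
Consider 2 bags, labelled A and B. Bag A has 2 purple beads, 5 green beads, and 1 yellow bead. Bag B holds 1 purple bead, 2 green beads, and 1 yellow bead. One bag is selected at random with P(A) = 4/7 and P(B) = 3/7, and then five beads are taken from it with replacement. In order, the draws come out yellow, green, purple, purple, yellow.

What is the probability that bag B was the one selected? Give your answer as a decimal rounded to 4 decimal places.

For each hypothesis, P(data | H) works out to: P(data | bag A) = (1/8)(5/8)(2/8)(2/8)(1/8) = 0.00061035; P(data | bag B) = (1/4)(2/4)(1/4)(1/4)(1/4) = 0.0019531.
Multiplying each by its prior: 4/7 · 0.00061035 = 0.00034877, 3/7 · 0.0019531 = 0.00083705; with total 0.0011858.
So P(bag B | data) = (0.00083705) / (0.0011858) = 0.70588.

0.7059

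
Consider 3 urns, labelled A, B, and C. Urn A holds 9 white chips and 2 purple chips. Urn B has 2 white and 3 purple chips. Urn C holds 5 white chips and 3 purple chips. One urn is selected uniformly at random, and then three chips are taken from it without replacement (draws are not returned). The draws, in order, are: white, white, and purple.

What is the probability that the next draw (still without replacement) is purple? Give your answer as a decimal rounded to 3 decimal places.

0.447

Compute the likelihood of the observed sequence for each case: P(data | urn A) = (9/11)(8/10)(2/9) = 0.14545; P(data | urn B) = (2/5)(1/4)(3/3) = 0.1; P(data | urn C) = (5/8)(4/7)(3/6) = 0.17857.
The prior-weighted likelihoods are 1/3 · 0.14545 = 0.048485, 1/3 · 0.1 = 0.033333, 1/3 · 0.17857 = 0.059524; summing to 0.14134.
The posterior is then P(urn A | data) = 0.34303, P(urn B | data) = 0.23583, P(urn C | data) = 0.42113.
The predictive probability is P(purple next | data) = (1/8)(0.34303) + (1)(0.23583) + (2/5)(0.42113) = 0.44717.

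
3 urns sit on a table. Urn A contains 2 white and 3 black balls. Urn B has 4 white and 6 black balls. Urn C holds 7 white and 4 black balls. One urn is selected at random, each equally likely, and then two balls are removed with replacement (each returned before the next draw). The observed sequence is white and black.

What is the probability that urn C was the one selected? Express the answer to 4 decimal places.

For each hypothesis, P(data | H) works out to: P(data | urn A) = (2/5)(3/5) = 0.24; P(data | urn B) = (4/10)(6/10) = 0.24; P(data | urn C) = (7/11)(4/11) = 0.2314.
The prior-weighted likelihoods are 1/3 · 0.24 = 0.08, 1/3 · 0.24 = 0.08, 1/3 · 0.2314 = 0.077135; with total 0.23713.
Therefore the posterior P(urn C | data) = (0.077135) / (0.23713) = 0.32528.

0.3253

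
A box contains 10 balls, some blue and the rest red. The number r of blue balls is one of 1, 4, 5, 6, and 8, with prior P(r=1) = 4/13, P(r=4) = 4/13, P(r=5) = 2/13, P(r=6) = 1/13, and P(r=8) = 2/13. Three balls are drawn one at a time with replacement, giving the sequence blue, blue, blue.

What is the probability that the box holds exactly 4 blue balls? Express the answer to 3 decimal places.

Compute the likelihood of the observed sequence for each case: P(data | r = 1) = (1/10)(1/10)(1/10) = 0.001; P(data | r = 4) = (4/10)(4/10)(4/10) = 0.064; P(data | r = 5) = (5/10)(5/10)(5/10) = 0.125; P(data | r = 6) = (6/10)(6/10)(6/10) = 0.216; P(data | r = 8) = (8/10)(8/10)(8/10) = 0.512.
Multiplying each by its prior: 4/13 · 0.001 = 0.00030769, 4/13 · 0.064 = 0.019692, 2/13 · 0.125 = 0.019231, 1/13 · 0.216 = 0.016615, 2/13 · 0.512 = 0.078769; summing to 0.13462.
Hence P(r = 4 | data) = (0.019692) / (0.13462) = 0.14629.

0.146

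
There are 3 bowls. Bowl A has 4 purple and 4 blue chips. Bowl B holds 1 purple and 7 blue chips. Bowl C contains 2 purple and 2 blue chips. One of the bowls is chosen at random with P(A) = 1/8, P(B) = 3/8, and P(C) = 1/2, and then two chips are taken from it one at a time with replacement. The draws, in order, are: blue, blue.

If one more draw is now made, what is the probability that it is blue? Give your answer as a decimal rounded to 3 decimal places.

Under each hypothesis, the probability of the observed sequence is: P(data | bowl A) = (4/8)(4/8) = 1/4; P(data | bowl B) = (7/8)(7/8) = 49/64; P(data | bowl C) = (2/4)(2/4) = 1/4.
Weighting by the prior gives 1/8 · 1/4 = 1/32, 3/8 · 49/64 = 147/512, 1/2 · 1/4 = 1/8; these sum to 227/512.
The posterior is then P(bowl A | data) = 0.070485, P(bowl B | data) = 0.64758, P(bowl C | data) = 0.28194.
The predictive probability is P(blue next | data) = (1/2)(0.070485) + (7/8)(0.64758) + (1/2)(0.28194) = 0.74284.

0.743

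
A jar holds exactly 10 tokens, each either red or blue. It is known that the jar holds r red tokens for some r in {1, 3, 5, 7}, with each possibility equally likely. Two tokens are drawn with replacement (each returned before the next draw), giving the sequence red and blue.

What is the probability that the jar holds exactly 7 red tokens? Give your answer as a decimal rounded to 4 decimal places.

0.2763

The likelihood of the observed sequence under each hypothesis: P(data | r = 1) = (1/10)(9/10) = 9/100; P(data | r = 3) = (3/10)(7/10) = 21/100; P(data | r = 5) = (5/10)(5/10) = 1/4; P(data | r = 7) = (7/10)(3/10) = 21/100.
Weighting by the prior gives 1/4 · 9/100 = 9/400, 1/4 · 21/100 = 21/400, 1/4 · 1/4 = 1/16, 1/4 · 21/100 = 21/400; with total 19/100.
So P(r = 7 | data) = (21/400) / (19/100) = 21/76.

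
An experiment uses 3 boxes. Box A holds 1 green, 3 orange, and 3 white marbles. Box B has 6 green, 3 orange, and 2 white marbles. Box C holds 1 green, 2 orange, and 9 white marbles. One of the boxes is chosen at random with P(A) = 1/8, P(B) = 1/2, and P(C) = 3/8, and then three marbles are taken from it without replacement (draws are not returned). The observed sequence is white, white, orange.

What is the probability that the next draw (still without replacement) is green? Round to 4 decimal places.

Compute the likelihood of the observed sequence for each case: P(data | box A) = (3/7)(2/6)(3/5) = 0.085714; P(data | box B) = (2/11)(1/10)(3/9) = 0.0060606; P(data | box C) = (9/12)(8/11)(2/10) = 0.10909.
The prior-weighted likelihoods are 1/8 · 0.085714 = 0.010714, 1/2 · 0.0060606 = 0.0030303, 3/8 · 0.10909 = 0.040909; these sum to 0.054654.
Normalising, the posterior is P(box A | data) = 0.19604, P(box B | data) = 0.055446, P(box C | data) = 0.74851.
So P(green next | data) = Σ P(green next | H) P(H | data) = (1/4)(0.19604) + (3/4)(0.055446) + (1/9)(0.74851) = 0.17376.

0.1738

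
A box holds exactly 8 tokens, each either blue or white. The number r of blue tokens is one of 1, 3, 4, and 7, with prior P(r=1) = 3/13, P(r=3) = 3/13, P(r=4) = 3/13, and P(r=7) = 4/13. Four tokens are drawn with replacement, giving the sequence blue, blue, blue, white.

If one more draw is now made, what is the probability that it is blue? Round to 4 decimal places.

0.6777

For each hypothesis, P(data | H) works out to: P(data | r = 1) = (1/8)(1/8)(1/8)(7/8) = 0.001709; P(data | r = 3) = (3/8)(3/8)(3/8)(5/8) = 0.032959; P(data | r = 4) = (4/8)(4/8)(4/8)(4/8) = 0.0625; P(data | r = 7) = (7/8)(7/8)(7/8)(1/8) = 0.08374.
Weighting by the prior gives 3/13 · 0.001709 = 0.00039438, 3/13 · 0.032959 = 0.0076059, 3/13 · 0.0625 = 0.014423, 4/13 · 0.08374 = 0.025766; these sum to 0.04819.
Dividing through by the total gives posterior P(r = 1 | data) = 0.0081839, P(r = 3 | data) = 0.15783, P(r = 4 | data) = 0.2993, P(r = 7 | data) = 0.53468.
Averaging over the posterior, P(blue next | data) = (1/8)(0.0081839) + (3/8)(0.15783) + (1/2)(0.2993) + (7/8)(0.53468) = 0.67771.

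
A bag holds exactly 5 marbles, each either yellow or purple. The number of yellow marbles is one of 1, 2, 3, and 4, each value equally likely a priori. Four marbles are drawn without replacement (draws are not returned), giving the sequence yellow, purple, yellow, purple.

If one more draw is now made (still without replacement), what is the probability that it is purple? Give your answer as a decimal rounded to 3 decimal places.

0.500

Under each hypothesis, the probability of the observed sequence is: P(data | r = 1) = (1/5)(4/4)(0/3) = 0; P(data | r = 2) = (2/5)(3/4)(1/3)(2/2) = 1/10; P(data | r = 3) = (3/5)(2/4)(2/3)(1/2) = 1/10; P(data | r = 4) = (4/5)(1/4)(3/3)(0/2) = 0.
The prior-weighted likelihoods are 1/4 · 0 = 0, 1/4 · 1/10 = 1/40, 1/4 · 1/10 = 1/40, 1/4 · 0 = 0; these sum to 1/20.
Normalising, the posterior is P(r = 1 | data) = 0, P(r = 2 | data) = 1/2, P(r = 3 | data) = 1/2, P(r = 4 | data) = 0.
Averaging over the posterior, P(purple next | data) = (1)(1/2) + (0)(1/2) = 1/2.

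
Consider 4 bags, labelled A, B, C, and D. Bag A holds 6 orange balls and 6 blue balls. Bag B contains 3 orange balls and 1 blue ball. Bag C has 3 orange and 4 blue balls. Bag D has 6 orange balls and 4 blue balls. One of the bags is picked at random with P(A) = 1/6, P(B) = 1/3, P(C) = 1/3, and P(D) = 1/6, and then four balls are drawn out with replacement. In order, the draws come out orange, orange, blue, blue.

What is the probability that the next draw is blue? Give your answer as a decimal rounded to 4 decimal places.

0.4524

For each hypothesis, P(data | H) works out to: P(data | bag A) = (6/12)(6/12)(6/12)(6/12) = 0.0625; P(data | bag B) = (3/4)(3/4)(1/4)(1/4) = 0.035156; P(data | bag C) = (3/7)(3/7)(4/7)(4/7) = 0.059975; P(data | bag D) = (6/10)(6/10)(4/10)(4/10) = 0.0576.
The prior-weighted likelihoods are 1/6 · 0.0625 = 0.010417, 1/3 · 0.035156 = 0.011719, 1/3 · 0.059975 = 0.019992, 1/6 · 0.0576 = 0.0096; with total 0.051727.
Dividing through by the total gives posterior P(bag A | data) = 0.20138, P(bag B | data) = 0.22655, P(bag C | data) = 0.38648, P(bag D | data) = 0.18559.
So P(blue next | data) = Σ P(blue next | H) P(H | data) = (1/2)(0.20138) + (1/4)(0.22655) + (4/7)(0.38648) + (2/5)(0.18559) = 0.45241.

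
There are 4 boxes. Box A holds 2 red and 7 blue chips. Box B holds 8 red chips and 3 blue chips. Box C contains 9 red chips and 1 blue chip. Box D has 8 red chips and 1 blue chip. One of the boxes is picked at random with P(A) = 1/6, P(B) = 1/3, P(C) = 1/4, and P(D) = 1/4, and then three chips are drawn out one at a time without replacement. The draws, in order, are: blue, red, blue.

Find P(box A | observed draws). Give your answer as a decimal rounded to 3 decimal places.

0.632

The likelihood of the observed sequence under each hypothesis: P(data | box A) = (7/9)(2/8)(6/7) = 1/6; P(data | box B) = (3/11)(8/10)(2/9) = 8/165; P(data | box C) = (1/10)(9/9)(0/8) = 0; P(data | box D) = (1/9)(8/8)(0/7) = 0.
Weighting by the prior gives 1/6 · 1/6 = 1/36, 1/3 · 8/165 = 8/495, 1/4 · 0 = 0, 1/4 · 0 = 0; these sum to 29/660.
By Bayes' rule, P(box A | data) = (1/36) / (29/660) = 55/87.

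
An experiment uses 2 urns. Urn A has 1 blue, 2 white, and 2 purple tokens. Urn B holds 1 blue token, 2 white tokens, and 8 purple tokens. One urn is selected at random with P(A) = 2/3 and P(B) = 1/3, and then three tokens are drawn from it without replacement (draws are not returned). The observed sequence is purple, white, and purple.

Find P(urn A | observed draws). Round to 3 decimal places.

Compute the likelihood of the observed sequence for each case: P(data | urn A) = (2/5)(2/4)(1/3) = 0.066667; P(data | urn B) = (8/11)(2/10)(7/9) = 0.11313.
Weighting by the prior gives 2/3 · 0.066667 = 0.044444, 1/3 · 0.11313 = 0.03771; summing to 0.082155.
So P(urn A | data) = (0.044444) / (0.082155) = 0.54098.

0.541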